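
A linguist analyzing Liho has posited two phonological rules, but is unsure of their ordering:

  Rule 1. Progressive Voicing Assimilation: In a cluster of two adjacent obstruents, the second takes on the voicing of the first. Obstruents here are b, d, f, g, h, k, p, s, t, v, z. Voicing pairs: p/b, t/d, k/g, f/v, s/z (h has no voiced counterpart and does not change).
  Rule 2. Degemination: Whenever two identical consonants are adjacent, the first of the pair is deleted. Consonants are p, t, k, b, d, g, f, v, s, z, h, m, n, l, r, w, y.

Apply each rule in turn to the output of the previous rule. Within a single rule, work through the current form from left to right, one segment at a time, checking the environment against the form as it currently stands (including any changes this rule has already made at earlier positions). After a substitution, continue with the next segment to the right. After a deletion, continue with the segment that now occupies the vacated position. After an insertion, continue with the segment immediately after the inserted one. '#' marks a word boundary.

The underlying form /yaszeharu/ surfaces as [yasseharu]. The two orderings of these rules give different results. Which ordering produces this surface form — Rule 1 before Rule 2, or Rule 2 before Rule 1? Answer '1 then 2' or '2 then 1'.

2 then 1

Order 1 then 2:
  1 Progressive Voicing Assimilation: [yaszeharu] → [yasseharu]
  2 Degemination: [yasseharu] → [yaseharu]
  result: [yaseharu]
Order 2 then 1:
  2 Degemination: no change — [yaszeharu]
  1 Progressive Voicing Assimilation: [yaszeharu] → [yasseharu]
  result: [yasseharu]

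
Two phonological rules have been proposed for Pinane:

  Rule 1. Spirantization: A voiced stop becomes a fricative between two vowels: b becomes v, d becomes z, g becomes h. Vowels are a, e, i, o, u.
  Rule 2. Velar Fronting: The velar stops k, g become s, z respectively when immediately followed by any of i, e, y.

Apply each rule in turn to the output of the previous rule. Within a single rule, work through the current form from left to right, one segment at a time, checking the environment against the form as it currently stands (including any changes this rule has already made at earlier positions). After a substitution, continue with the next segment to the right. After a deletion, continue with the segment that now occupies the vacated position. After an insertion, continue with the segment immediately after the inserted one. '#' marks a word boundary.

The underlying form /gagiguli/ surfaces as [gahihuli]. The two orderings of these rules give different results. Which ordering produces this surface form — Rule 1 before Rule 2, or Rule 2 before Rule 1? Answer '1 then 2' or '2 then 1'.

Order 1 then 2:
  1 Spirantization: [gagiguli] → [gahihuli]
  2 Velar Fronting: no change — [gahihuli]
  result: [gahihuli]
Order 2 then 1:
  2 Velar Fronting: [gagiguli] → [gaziguli]
  1 Spirantization: [gaziguli] → [gazihuli]
  result: [gazihuli]

1 then 2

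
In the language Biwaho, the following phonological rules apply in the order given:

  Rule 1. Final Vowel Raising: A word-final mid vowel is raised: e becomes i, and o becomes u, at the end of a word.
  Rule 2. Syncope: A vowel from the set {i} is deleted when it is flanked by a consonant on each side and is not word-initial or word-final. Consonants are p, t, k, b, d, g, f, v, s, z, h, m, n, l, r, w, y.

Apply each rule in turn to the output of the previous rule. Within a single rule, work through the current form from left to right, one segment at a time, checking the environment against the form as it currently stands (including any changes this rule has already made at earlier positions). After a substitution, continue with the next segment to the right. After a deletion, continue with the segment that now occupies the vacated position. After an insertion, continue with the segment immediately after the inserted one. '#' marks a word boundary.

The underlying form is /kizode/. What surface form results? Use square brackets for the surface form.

[kzodi]

Rule 1 Final Vowel Raising: [kizode] → [kizodi]
Rule 2 Syncope: [kizodi] → [kzodi]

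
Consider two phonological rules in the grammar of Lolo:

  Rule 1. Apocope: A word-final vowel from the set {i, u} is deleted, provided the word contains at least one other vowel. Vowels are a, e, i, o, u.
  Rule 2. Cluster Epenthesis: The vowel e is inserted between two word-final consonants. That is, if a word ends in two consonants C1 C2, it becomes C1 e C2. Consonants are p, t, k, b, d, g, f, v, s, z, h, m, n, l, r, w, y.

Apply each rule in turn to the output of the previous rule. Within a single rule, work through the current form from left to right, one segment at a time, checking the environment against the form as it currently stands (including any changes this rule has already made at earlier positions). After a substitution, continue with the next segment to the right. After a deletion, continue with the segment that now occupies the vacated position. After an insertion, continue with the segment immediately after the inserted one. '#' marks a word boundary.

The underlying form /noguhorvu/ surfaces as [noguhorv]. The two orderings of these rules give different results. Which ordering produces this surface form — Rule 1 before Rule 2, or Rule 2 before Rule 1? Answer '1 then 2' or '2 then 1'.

Order 1 then 2:
  1 Apocope: [noguhorvu] → [noguhorv]
  2 Cluster Epenthesis: [noguhorv] → [noguhorev]
  result: [noguhorev]
Order 2 then 1:
  2 Cluster Epenthesis: no change — [noguhorvu]
  1 Apocope: [noguhorvu] → [noguhorv]
  result: [noguhorv]

2 then 1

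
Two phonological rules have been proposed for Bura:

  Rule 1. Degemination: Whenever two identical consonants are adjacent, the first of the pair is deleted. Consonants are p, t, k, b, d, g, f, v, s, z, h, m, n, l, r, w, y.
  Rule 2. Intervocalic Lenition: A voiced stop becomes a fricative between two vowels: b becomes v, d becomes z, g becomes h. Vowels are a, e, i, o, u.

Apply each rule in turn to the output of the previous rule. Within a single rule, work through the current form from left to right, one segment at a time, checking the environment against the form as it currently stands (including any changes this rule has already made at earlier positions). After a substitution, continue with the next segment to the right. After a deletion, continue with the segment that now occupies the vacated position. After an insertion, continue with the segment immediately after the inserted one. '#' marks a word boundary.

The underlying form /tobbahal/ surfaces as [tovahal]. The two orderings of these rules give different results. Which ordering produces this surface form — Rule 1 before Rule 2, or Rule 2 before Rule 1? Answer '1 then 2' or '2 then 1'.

Order 1 then 2:
  1 Degemination: [tobbahal] → [tobahal]
  2 Intervocalic Lenition: [tobahal] → [tovahal]
  result: [tovahal]
Order 2 then 1:
  2 Intervocalic Lenition: no change — [tobbahal]
  1 Degemination: [tobbahal] → [tobahal]
  result: [tobahal]

1 then 2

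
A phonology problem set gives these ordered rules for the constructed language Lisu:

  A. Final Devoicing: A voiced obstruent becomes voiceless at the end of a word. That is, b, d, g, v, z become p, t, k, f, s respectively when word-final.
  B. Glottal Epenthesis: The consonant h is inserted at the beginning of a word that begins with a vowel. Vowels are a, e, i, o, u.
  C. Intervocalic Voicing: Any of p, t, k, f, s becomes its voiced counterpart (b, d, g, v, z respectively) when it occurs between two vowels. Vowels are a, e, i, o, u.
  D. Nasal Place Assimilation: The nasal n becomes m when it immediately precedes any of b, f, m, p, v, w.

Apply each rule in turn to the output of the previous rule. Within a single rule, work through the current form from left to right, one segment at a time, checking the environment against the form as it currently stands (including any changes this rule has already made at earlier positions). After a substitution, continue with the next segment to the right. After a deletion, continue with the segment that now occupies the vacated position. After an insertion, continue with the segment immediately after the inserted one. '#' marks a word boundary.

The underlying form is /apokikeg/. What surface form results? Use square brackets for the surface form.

[habogigek]

A Final Devoicing: [apokikeg] → [apokikek]
B Glottal Epenthesis: [apokikek] → [hapokikek]
C Intervocalic Voicing: [hapokikek] → [habogigek]
D Nasal Place Assimilation: no change — [habogigek]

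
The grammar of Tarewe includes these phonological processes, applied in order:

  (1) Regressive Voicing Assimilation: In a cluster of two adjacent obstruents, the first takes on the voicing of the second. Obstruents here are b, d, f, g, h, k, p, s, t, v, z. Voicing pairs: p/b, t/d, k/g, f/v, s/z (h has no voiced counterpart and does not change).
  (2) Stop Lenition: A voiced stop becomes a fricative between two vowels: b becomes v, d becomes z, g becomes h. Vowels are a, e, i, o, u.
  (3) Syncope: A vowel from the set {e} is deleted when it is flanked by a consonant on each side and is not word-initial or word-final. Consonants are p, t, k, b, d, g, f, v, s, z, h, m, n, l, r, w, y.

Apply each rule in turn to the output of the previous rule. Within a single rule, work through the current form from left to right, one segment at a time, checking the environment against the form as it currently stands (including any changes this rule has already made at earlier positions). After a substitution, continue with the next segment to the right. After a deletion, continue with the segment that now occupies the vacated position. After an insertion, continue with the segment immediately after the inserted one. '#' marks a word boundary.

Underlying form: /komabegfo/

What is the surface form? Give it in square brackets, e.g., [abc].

[komavkfo]

(1) Regressive Voicing Assimilation: [komabegfo] → [komabekfo]
(2) Stop Lenition: [komabekfo] → [komavekfo]
(3) Syncope: [komavekfo] → [komavkfo]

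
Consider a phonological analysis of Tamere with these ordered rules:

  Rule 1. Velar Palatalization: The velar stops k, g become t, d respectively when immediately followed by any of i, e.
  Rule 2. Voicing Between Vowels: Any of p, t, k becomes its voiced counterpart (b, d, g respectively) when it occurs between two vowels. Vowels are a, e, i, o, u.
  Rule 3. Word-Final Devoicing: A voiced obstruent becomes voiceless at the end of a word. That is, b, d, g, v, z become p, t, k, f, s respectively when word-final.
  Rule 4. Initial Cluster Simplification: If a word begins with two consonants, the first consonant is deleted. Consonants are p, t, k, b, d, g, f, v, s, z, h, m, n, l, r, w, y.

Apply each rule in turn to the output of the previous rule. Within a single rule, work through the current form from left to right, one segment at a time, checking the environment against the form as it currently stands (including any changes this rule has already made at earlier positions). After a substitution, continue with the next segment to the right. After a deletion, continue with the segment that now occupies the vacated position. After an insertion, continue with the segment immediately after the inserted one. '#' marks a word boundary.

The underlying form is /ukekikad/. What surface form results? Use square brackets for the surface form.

Rule 1 Velar Palatalization: [ukekikad] → [utetikad]
Rule 2 Voicing Between Vowels: [utetikad] → [udedigad]
Rule 3 Word-Final Devoicing: [udedigad] → [udedigat]
Rule 4 Initial Cluster Simplification: no change — [udedigat]

[udedigat]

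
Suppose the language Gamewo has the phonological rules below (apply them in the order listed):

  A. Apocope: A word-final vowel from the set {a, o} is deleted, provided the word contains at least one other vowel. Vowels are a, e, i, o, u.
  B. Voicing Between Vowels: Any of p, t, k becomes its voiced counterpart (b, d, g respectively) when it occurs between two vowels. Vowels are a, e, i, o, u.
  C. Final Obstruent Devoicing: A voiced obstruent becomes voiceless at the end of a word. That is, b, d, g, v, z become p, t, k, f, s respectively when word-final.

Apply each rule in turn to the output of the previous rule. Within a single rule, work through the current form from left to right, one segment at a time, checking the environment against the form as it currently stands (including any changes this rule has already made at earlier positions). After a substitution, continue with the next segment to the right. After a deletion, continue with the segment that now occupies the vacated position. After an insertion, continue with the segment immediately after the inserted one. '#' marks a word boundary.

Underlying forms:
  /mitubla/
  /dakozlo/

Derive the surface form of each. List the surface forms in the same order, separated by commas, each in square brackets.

[midubl], [dagozl]

/mitubla/:
  A Apocope: [mitubla] → [mitubl]
  B Voicing Between Vowels: [mitubl] → [midubl]
  C Final Obstruent Devoicing: no change — [midubl]
/dakozlo/:
  A Apocope: [dakozlo] → [dakozl]
  B Voicing Between Vowels: [dakozl] → [dagozl]
  C Final Obstruent Devoicing: no change — [dagozl]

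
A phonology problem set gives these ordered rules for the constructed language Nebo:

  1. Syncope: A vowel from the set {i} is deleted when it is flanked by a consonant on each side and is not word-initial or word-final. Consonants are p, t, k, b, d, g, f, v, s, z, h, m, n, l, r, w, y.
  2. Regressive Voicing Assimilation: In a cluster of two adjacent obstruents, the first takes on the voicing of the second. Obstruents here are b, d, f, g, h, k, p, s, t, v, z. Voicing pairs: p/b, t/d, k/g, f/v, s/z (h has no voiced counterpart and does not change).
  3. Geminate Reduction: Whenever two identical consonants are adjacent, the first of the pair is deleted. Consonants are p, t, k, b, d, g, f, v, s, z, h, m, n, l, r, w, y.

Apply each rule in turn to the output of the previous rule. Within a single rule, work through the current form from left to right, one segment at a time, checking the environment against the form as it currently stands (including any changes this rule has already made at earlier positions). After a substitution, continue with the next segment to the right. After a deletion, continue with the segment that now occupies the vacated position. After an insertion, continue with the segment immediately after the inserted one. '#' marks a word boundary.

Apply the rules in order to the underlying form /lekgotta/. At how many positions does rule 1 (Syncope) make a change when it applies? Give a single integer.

1 Syncope: no change — [lekgotta]
2 Regressive Voicing Assimilation: [lekgotta] → [leggotta]
3 Geminate Reduction: [leggotta] → [legota]
Rule 1 changed 0 position(s).

0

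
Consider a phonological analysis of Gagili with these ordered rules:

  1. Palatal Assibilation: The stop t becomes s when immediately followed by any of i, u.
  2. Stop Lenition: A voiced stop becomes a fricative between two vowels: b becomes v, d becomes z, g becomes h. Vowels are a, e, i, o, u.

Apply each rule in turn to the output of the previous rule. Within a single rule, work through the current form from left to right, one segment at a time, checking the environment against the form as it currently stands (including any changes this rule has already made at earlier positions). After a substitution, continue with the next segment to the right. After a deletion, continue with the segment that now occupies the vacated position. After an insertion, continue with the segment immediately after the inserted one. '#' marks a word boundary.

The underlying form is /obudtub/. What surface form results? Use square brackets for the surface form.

1 Palatal Assibilation: [obudtub] → [obudsub]
2 Stop Lenition: [obudsub] → [ovudsub]

[ovudsub]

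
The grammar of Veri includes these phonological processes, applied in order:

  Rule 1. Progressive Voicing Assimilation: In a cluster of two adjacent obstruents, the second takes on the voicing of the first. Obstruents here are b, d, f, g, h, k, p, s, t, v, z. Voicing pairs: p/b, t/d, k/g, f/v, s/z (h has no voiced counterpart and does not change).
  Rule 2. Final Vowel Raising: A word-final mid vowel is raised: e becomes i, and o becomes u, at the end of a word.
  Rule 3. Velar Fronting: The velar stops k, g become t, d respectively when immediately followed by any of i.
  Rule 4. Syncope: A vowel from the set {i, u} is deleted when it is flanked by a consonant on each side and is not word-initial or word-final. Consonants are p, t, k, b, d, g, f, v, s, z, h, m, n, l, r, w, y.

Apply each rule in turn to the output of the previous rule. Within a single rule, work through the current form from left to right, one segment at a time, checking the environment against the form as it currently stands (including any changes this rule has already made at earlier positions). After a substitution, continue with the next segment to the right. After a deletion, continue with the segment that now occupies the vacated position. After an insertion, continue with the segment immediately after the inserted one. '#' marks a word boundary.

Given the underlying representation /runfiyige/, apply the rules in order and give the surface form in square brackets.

[rnfydi]

Rule 1 Progressive Voicing Assimilation: no change — [runfiyige]
Rule 2 Final Vowel Raising: [runfiyige] → [runfiyigi]
Rule 3 Velar Fronting: [runfiyigi] → [runfiyidi]
Rule 4 Syncope: [runfiyidi] → [rnfydi]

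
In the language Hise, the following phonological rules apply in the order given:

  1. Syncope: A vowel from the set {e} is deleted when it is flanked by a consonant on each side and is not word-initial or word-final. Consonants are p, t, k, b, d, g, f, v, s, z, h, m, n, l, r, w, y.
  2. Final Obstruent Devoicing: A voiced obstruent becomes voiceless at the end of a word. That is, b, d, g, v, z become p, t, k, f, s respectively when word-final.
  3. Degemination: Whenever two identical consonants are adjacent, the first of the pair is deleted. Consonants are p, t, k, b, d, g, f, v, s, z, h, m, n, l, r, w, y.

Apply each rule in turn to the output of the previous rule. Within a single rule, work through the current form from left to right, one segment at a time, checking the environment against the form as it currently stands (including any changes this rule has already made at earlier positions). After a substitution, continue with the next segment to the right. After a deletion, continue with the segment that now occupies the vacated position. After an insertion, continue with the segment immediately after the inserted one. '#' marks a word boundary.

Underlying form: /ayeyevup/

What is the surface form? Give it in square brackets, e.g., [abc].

[ayvup]

1 Syncope: [ayeyevup] → [ayyvup]
2 Final Obstruent Devoicing: no change — [ayyvup]
3 Degemination: [ayyvup] → [ayvup]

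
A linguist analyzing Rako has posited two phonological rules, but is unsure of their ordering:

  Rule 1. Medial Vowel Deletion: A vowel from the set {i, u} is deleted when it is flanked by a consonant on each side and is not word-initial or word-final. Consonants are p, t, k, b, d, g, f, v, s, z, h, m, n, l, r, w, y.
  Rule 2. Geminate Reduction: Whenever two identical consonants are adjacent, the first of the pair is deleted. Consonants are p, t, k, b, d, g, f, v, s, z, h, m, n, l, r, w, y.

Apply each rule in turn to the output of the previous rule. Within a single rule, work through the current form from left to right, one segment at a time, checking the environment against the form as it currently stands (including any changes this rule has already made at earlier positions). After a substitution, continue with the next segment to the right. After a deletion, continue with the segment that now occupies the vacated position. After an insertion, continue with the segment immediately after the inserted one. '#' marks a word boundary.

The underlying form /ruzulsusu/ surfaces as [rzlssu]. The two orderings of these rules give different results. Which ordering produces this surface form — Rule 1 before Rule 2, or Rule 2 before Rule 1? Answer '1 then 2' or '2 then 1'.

2 then 1

Order 1 then 2:
  1 Medial Vowel Deletion: [ruzulsusu] → [rzlssu]
  2 Geminate Reduction: [rzlssu] → [rzlsu]
  result: [rzlsu]
Order 2 then 1:
  2 Geminate Reduction: no change — [ruzulsusu]
  1 Medial Vowel Deletion: [ruzulsusu] → [rzlssu]
  result: [rzlssu]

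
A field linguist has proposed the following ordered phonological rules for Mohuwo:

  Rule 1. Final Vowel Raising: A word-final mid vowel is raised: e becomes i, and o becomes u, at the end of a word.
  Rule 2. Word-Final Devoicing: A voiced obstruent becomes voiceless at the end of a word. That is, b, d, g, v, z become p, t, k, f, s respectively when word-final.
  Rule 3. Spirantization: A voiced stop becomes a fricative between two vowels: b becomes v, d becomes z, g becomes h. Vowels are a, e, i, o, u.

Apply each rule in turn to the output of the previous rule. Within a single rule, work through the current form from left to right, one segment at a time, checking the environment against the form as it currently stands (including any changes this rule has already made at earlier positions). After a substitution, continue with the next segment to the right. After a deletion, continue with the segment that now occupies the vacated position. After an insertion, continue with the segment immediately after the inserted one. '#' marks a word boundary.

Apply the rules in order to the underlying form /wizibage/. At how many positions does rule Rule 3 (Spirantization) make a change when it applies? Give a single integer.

Rule 1 Final Vowel Raising: [wizibage] → [wizibagi]
Rule 2 Word-Final Devoicing: no change — [wizibagi]
Rule 3 Spirantization: [wizibagi] → [wizivahi]
Rule Rule 3 changed 2 position(s).

2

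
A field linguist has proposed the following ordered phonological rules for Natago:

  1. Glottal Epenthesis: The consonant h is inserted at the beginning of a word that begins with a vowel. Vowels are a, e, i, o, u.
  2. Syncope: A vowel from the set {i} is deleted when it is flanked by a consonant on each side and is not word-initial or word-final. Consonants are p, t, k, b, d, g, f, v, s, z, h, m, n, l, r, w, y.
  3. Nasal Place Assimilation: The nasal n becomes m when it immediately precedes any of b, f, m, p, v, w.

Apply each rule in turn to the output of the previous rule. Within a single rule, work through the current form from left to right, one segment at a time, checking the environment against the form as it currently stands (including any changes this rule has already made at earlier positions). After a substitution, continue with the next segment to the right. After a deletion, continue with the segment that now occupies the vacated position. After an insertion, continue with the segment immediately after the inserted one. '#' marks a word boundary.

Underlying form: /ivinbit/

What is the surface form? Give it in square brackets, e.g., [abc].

1 Glottal Epenthesis: [ivinbit] → [hivinbit]
2 Syncope: [hivinbit] → [hvnbt]
3 Nasal Place Assimilation: [hvnbt] → [hvmbt]

[hvmbt]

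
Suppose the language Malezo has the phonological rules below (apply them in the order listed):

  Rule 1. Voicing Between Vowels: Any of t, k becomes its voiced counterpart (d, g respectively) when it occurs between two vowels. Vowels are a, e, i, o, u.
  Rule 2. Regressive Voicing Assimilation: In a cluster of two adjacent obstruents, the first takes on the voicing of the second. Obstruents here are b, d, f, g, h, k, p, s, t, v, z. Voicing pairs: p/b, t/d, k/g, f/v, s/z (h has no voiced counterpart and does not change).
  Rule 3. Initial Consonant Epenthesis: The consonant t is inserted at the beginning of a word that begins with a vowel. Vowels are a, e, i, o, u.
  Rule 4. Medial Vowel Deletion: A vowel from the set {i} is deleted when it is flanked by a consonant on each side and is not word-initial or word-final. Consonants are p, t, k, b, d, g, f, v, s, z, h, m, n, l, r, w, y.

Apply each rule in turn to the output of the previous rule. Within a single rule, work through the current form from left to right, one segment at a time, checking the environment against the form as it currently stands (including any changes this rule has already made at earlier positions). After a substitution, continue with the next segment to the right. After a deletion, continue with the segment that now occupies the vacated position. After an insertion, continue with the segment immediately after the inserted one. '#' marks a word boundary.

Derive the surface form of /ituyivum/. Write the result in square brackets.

[tduyvum]

Rule 1 Voicing Between Vowels: [ituyivum] → [iduyivum]
Rule 2 Regressive Voicing Assimilation: no change — [iduyivum]
Rule 3 Initial Consonant Epenthesis: [iduyivum] → [tiduyivum]
Rule 4 Medial Vowel Deletion: [tiduyivum] → [tduyvum]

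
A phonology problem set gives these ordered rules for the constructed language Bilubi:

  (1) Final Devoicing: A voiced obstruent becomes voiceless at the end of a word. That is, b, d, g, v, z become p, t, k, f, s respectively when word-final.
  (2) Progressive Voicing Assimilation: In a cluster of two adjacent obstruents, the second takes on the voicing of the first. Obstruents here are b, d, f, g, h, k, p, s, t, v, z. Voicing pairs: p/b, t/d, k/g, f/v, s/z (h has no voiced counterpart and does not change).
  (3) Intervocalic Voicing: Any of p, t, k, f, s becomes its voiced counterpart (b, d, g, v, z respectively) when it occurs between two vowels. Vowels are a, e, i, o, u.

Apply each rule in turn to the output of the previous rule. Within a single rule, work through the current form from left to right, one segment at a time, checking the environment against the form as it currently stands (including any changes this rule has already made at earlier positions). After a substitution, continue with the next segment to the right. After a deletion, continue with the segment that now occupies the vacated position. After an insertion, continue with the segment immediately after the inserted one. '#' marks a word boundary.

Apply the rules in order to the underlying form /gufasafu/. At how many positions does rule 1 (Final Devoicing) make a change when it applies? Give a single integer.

0

(1) Final Devoicing: no change — [gufasafu]
(2) Progressive Voicing Assimilation: no change — [gufasafu]
(3) Intervocalic Voicing: [gufasafu] → [guvazavu]
Rule 1 changed 0 position(s).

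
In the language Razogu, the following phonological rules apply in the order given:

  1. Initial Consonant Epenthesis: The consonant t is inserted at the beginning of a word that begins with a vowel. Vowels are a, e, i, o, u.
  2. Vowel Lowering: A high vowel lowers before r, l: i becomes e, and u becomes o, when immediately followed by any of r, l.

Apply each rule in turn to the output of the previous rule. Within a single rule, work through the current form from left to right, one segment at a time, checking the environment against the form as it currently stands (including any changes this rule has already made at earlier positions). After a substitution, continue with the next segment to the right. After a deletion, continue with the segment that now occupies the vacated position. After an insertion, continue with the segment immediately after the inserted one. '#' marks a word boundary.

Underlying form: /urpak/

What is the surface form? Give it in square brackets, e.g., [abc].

1 Initial Consonant Epenthesis: [urpak] → [turpak]
2 Vowel Lowering: [turpak] → [torpak]

[torpak]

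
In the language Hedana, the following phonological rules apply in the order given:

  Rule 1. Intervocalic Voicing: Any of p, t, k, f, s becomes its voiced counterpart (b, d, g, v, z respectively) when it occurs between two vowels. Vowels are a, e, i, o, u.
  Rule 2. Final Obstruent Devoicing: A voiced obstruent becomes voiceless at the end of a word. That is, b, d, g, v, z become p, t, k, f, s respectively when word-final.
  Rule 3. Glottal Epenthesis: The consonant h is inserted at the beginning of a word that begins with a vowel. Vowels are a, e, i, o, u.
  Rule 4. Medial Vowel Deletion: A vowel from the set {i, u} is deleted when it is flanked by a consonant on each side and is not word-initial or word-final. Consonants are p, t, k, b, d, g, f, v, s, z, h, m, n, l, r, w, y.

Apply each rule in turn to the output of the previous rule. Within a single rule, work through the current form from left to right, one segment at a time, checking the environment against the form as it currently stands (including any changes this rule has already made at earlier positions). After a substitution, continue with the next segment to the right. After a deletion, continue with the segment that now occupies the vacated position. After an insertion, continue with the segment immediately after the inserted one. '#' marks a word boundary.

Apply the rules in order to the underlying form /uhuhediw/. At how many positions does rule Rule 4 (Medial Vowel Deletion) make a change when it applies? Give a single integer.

3

Rule 1 Intervocalic Voicing: no change — [uhuhediw]
Rule 2 Final Obstruent Devoicing: no change — [uhuhediw]
Rule 3 Glottal Epenthesis: [uhuhediw] → [huhuhediw]
Rule 4 Medial Vowel Deletion: [huhuhediw] → [hhhedw]
Rule Rule 4 changed 3 position(s).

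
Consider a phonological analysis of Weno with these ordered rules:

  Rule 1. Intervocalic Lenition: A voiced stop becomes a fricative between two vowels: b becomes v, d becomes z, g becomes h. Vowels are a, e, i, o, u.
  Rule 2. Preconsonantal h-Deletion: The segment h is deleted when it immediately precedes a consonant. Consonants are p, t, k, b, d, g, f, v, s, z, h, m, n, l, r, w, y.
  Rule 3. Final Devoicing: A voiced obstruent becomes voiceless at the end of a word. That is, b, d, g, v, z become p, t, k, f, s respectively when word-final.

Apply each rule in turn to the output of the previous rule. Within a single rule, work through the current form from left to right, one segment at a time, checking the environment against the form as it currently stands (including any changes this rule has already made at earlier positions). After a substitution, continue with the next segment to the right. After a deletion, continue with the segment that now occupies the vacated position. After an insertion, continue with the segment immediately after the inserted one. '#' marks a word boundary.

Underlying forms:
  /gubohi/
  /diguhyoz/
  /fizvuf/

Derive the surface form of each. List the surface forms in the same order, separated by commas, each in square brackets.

/gubohi/:
  Rule 1 Intervocalic Lenition: [gubohi] → [guvohi]
  Rule 2 Preconsonantal h-Deletion: no change — [guvohi]
  Rule 3 Final Devoicing: no change — [guvohi]
/diguhyoz/:
  Rule 1 Intervocalic Lenition: [diguhyoz] → [dihuhyoz]
  Rule 2 Preconsonantal h-Deletion: [dihuhyoz] → [dihuyoz]
  Rule 3 Final Devoicing: [dihuyoz] → [dihuyos]
/fizvuf/:
  Rule 1 Intervocalic Lenition: no change — [fizvuf]
  Rule 2 Preconsonantal h-Deletion: no change — [fizvuf]
  Rule 3 Final Devoicing: no change — [fizvuf]

[guvohi], [dihuyos], [fizvuf]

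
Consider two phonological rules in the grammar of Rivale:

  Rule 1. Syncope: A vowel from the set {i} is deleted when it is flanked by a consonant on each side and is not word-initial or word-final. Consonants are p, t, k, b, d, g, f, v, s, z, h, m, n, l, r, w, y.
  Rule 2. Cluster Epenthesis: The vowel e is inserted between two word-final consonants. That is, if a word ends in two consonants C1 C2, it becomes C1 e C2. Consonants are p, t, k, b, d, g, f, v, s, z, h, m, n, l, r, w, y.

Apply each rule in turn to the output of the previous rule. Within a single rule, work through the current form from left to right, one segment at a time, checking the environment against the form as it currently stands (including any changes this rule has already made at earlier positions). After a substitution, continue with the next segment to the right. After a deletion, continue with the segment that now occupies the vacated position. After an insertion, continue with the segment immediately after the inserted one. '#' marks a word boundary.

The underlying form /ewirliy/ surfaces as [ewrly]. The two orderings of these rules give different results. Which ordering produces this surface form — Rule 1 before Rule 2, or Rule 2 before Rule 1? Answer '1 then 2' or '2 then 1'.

Order 1 then 2:
  1 Syncope: [ewirliy] → [ewrly]
  2 Cluster Epenthesis: [ewrly] → [ewrley]
  result: [ewrley]
Order 2 then 1:
  2 Cluster Epenthesis: no change — [ewirliy]
  1 Syncope: [ewirliy] → [ewrly]
  result: [ewrly]

2 then 1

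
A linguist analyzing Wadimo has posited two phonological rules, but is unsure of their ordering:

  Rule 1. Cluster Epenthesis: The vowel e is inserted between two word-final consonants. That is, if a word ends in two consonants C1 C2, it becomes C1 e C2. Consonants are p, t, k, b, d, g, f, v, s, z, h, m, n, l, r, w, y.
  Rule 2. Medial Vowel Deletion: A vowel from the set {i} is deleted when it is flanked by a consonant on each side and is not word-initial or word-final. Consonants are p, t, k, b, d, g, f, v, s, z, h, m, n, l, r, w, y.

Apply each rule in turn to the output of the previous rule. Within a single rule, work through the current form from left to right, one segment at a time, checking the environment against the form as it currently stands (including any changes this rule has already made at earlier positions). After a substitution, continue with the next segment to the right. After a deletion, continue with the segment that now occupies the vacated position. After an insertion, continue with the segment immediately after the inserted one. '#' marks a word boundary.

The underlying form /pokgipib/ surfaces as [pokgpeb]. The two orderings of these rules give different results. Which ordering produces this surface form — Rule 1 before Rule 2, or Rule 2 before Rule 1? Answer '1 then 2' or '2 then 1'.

Order 1 then 2:
  1 Cluster Epenthesis: no change — [pokgipib]
  2 Medial Vowel Deletion: [pokgipib] → [pokgpb]
  result: [pokgpb]
Order 2 then 1:
  2 Medial Vowel Deletion: [pokgipib] → [pokgpb]
  1 Cluster Epenthesis: [pokgpb] → [pokgpeb]
  result: [pokgpeb]

2 then 1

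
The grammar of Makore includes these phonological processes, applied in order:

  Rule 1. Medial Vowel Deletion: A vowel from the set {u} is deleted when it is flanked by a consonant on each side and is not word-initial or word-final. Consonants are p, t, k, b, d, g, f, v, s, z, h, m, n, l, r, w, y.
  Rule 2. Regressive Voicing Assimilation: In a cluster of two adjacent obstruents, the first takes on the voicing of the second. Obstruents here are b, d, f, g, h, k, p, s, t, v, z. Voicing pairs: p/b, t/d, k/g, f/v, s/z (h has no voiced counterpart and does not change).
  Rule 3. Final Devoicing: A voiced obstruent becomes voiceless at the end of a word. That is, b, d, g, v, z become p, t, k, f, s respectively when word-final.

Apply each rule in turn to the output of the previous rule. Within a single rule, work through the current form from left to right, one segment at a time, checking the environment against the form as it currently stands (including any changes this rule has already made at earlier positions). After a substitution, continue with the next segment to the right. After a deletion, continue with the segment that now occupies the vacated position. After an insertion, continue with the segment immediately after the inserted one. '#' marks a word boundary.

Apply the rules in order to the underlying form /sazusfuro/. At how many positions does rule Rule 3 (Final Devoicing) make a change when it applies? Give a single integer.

Rule 1 Medial Vowel Deletion: [sazusfuro] → [sazsfro]
Rule 2 Regressive Voicing Assimilation: [sazsfro] → [sassfro]
Rule 3 Final Devoicing: no change — [sassfro]
Rule Rule 3 changed 0 position(s).

0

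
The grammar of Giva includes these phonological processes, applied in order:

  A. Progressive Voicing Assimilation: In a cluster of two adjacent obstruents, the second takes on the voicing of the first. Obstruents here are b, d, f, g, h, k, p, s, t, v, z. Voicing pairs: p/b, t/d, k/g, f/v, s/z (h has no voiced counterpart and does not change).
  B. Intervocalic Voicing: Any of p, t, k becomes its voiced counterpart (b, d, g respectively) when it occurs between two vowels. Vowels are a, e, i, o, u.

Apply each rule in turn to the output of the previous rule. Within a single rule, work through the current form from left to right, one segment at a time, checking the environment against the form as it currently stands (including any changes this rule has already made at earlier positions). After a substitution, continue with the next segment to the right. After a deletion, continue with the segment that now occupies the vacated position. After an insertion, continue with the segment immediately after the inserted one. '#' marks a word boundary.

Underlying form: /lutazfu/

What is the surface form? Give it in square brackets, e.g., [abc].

A Progressive Voicing Assimilation: [lutazfu] → [lutazvu]
B Intervocalic Voicing: [lutazvu] → [ludazvu]

[ludazvu]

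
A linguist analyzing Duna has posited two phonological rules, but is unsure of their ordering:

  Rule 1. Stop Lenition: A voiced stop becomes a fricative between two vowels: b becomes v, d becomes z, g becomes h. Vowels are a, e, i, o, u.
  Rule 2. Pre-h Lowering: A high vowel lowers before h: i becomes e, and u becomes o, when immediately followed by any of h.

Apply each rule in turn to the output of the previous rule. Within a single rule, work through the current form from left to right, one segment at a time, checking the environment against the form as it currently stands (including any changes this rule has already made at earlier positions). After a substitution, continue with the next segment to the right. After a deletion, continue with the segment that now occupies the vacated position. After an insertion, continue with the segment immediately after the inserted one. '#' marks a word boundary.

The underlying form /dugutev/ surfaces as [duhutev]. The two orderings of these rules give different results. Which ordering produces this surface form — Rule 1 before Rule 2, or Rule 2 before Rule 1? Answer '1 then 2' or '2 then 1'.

2 then 1

Order 1 then 2:
  1 Stop Lenition: [dugutev] → [duhutev]
  2 Pre-h Lowering: [duhutev] → [dohutev]
  result: [dohutev]
Order 2 then 1:
  2 Pre-h Lowering: no change — [dugutev]
  1 Stop Lenition: [dugutev] → [duhutev]
  result: [duhutev]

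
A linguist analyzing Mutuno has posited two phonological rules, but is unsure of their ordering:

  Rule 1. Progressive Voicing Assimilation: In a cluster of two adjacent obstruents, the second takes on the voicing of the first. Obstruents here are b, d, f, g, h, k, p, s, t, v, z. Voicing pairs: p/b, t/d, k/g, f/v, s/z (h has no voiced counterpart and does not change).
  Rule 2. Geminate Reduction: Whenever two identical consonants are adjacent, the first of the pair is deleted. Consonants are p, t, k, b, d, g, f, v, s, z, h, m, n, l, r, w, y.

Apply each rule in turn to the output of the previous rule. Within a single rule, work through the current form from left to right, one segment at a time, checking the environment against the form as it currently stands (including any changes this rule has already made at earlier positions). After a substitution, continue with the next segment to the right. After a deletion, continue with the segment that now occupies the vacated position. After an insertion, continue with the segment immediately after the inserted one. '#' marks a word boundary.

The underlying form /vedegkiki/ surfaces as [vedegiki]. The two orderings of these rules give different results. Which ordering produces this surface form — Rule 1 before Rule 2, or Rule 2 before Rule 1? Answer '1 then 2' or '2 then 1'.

1 then 2

Order 1 then 2:
  1 Progressive Voicing Assimilation: [vedegkiki] → [vedeggiki]
  2 Geminate Reduction: [vedeggiki] → [vedegiki]
  result: [vedegiki]
Order 2 then 1:
  2 Geminate Reduction: no change — [vedegkiki]
  1 Progressive Voicing Assimilation: [vedegkiki] → [vedeggiki]
  result: [vedeggiki]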